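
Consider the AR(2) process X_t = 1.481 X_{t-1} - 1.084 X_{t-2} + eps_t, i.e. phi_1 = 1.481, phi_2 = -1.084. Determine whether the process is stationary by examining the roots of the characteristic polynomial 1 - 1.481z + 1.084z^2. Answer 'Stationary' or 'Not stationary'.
\text{Not stationary}

The AR(p) characteristic polynomial is P(z) = 1 - 1.481z + 1.084z^2.
Stationarity requires all roots to lie outside the unit circle, i.e. |z| > 1 for every root.
Set 1 + (-1.481) z + (1.084) z^2 = 0, i.e. a z^2 + b z + c = 0 with a = 1.084, b = -1.481, c = 1.
Discriminant D = b^2 - 4ac = (-1.481)^2 - 4*(1.084)*1 = 2.193361 - (4.336) = -2.142639.
D < 0, so the roots are the complex-conjugate pair z = (-b +/- i sqrt(-D)) / (2a) = 0.6831 +/- 0.6752i.
For a conjugate pair |z|^2 = z * conj(z) = (product of roots) = c/a = 1/(1.084) = 0.922509, so |z| = sqrt(0.922509) = 0.9605 for both roots.
Moduli of all roots: 0.9605, 0.9605.
All moduli strictly greater than 1? No.
Verdict: Not stationary.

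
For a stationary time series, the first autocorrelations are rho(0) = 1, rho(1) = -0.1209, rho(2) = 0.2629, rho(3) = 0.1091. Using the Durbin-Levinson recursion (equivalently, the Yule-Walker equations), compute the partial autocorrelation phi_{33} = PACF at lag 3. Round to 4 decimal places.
\phi_{33} = 0.1770

The PACF at lag k is phi_{kk}, the last component of the solution
to the Yule-Walker system G_k phi = r_k where
  (G_k)_{ij} = rho(|i - j|), (r_k)_i = rho(i), i,j = 1..k.
Equivalently, Durbin-Levinson gives phi_{kk} iteratively:
  phi_{11} = rho(1)
  phi_{kk} = [rho(k) - sum_{j=1..k-1} phi_{k-1,j} rho(k-j)]
            / [1 - sum_{j=1..k-1} phi_{k-1,j} rho(j)],
  phi_{k,j} = phi_{k-1,j} - phi_{kk} phi_{k-1,k-j},  j = 1..k-1.
Step k = 1:
  phi_11 = rho(1) = -0.1209.
Step k = 2:
  phi_22 = [rho(2) - phi_11 rho(1)] / [1 - phi_11 rho(1)] = [0.2629 - (-0.1209)(-0.1209)] / [1 - (-0.1209)(-0.1209)]
         = 0.24828319 / 0.98538319 = 0.251966.
  Update: phi_21 = phi_11 - phi_22 phi_11 = -0.1209 - (0.251966)(-0.1209) = -0.090437.
Step k = 3:
  phi_33 = [rho(3) - phi_21 rho(2) - phi_22 rho(1)] / [1 - phi_21 rho(1) - phi_22 rho(2)]
    numerator   = 0.1091 - (-0.090437)(0.2629) - (0.251966)(-0.1209) = 0.16333867
    denominator = 1 - (-0.090437)(-0.1209) - (0.251966)(0.2629) = 0.92282424
  phi_33 = 0.16333867 / 0.92282424 = 0.177.
Therefore phi_{33} = 0.1770.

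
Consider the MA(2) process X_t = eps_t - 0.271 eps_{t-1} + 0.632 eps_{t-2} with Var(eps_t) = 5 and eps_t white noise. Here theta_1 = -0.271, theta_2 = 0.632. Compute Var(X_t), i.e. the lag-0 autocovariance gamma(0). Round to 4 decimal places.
\gamma(0) = 7.3643

For an MA(q) process X_t = eps_t + sum_i theta_i eps_{t-i} with
Var(eps_t) = sigma^2, the variance is
  gamma(0) = sigma^2 * (1 + sum_i theta_i^2).
  sum_i theta_i^2 = (-0.271)^2 + (0.632)^2 = 0.073441 + 0.399424 = 0.472865.
  gamma(0) = 5 * (1 + 0.472865) = 5 * 1.472865 = 7.364325, which rounds to 7.3643.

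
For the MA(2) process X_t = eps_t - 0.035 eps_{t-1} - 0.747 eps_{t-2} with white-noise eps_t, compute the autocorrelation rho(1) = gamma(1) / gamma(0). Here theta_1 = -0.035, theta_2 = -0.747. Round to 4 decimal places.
\rho(1) = -0.0057

For an MA(q) process with theta_0 = 1, the autocovariance is
  gamma(k) = sigma^2 * sum_{i=0..q-k} theta_i * theta_{i+k},
and rho(k) = gamma(k) / gamma(0). Sigma^2 cancels.
  numerator   = (1)*(-0.035) + (-0.035)*(-0.747) = -0.008855.
  denominator = (1)^2 + (-0.035)^2 + (-0.747)^2 = 1.559234.
  rho(1) = -0.008855 / 1.559234 = -0.0057.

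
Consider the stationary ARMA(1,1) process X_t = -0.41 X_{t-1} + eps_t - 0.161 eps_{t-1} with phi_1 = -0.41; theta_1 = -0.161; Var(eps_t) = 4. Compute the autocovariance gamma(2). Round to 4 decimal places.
\gamma(2) = 1.2000

Multiply the model equation by X_{t-k} and take expectations. With theta_0 = psi_0 = 1 and psi_j the MA(infinity) weights, this gives
  gamma(k) - sum_i phi_i gamma(k-i) = c_k,
  c_k = sigma^2 * sum_{j=k..q} theta_j psi_{j-k}   (c_k = 0 for k > q),
using gamma(-m) = gamma(m).
psi-weights needed (psi_j = theta_j + sum_i phi_i psi_{j-i}):
  psi_1 = theta_1 + phi_1 = -0.161 + (-0.41) = -0.571
Right-hand sides:
  c_0 = sigma^2 (1 + theta_1 psi_1) = 4 * (1 + (-0.161)(-0.571)) = 4 * 1.091931 = 4.367724
  c_1 = sigma^2 theta_1 = 4 * (-0.161) = -0.644
  c_2 = 0
Equations for k = 0 and k = 1 (AR order 1):
  gamma(0) = phi_1 gamma(1) + c_0
  gamma(1) = phi_1 gamma(0) + c_1
Substituting the second into the first: gamma(0) (1 - phi_1^2) = c_0 + phi_1 c_1, so
  gamma(0) = (c_0 + phi_1 c_1) / (1 - phi_1^2) = (4.367724 + (-0.41)(-0.644)) / (1 - (-0.41)^2) = 4.631764 / 0.8319 = 5.567693.
  gamma(1) = phi_1 gamma(0) + c_1 = (-0.41)(5.567693) + (-0.644) = -2.926754.
For k = 2 (> q): gamma(2) = phi_1 gamma(1) = (-0.41)(-2.926754) = 1.199969.
Therefore gamma(2) = 1.2000 (to 4 decimal places).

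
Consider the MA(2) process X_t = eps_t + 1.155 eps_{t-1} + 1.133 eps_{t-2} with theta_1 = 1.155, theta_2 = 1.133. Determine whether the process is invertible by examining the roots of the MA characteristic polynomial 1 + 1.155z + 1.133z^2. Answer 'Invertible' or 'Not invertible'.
\text{Not invertible}

The MA(q) characteristic polynomial is P(z) = 1 + 1.155z + 1.133z^2.
Invertibility requires all roots to lie outside the unit circle, i.e. |z| > 1 for every root.
Set 1 + (1.155) z + (1.133) z^2 = 0, i.e. a z^2 + b z + c = 0 with a = 1.133, b = 1.155, c = 1.
Discriminant D = b^2 - 4ac = (1.155)^2 - 4*(1.133)*1 = 1.334025 - (4.532) = -3.197975.
D < 0, so the roots are the complex-conjugate pair z = (-b +/- i sqrt(-D)) / (2a) = -0.5097 +/- 0.7892i.
For a conjugate pair |z|^2 = z * conj(z) = (product of roots) = c/a = 1/(1.133) = 0.882613, so |z| = sqrt(0.882613) = 0.9395 for both roots.
Moduli of all roots: 0.9395, 0.9395.
All moduli strictly greater than 1? No.
Verdict: Not invertible.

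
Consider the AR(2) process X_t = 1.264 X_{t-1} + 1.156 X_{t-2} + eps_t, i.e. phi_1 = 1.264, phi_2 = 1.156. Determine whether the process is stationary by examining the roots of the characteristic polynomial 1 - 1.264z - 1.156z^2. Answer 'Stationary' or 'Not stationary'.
\text{Not stationary}

The AR(p) characteristic polynomial is P(z) = 1 - 1.264z - 1.156z^2.
Stationarity requires all roots to lie outside the unit circle, i.e. |z| > 1 for every root.
Set 1 + (-1.264) z + (-1.156) z^2 = 0, i.e. a z^2 + b z + c = 0 with a = -1.156, b = -1.264, c = 1.
Discriminant D = b^2 - 4ac = (-1.264)^2 - 4*(-1.156)*1 = 1.597696 - (-4.624) = 6.221696.
D >= 0, so the roots are real: z = (-b +/- sqrt(D)) / (2a) = (1.264 +/- 2.494333) / (-2.312).
  z_1 = (1.264 + 2.494333) / (-2.312) = -1.6256,   |z_1| = 1.6256.
  z_2 = (1.264 - 2.494333) / (-2.312) = 0.5322,   |z_2| = 0.5322.
Moduli of all roots: 1.6256, 0.5322.
All moduli strictly greater than 1? No.
Verdict: Not stationary.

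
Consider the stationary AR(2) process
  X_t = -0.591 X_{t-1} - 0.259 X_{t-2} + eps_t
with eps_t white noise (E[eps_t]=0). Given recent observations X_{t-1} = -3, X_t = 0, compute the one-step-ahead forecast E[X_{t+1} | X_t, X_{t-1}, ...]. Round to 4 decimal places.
E[X_{t+1} \mid \mathcal F_t] = 0.7770

For an AR(p) model X_t = c + sum_i phi_i X_{t-i} + eps_t, the
one-step-ahead conditional mean is
  E[X_{t+1} | X_t, ...] = c + sum_i phi_i X_{t+1-i}.
Substitute known values:
  E[X_{t+1} | ...] = (-0.591) * (0) + (-0.259) * (-3)
                   = 0.7770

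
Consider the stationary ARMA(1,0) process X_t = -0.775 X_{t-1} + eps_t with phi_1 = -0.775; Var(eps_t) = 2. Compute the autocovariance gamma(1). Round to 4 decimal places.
\gamma(1) = -3.8811

Multiply the model equation by X_{t-k} and take expectations. With theta_0 = psi_0 = 1 and psi_j the MA(infinity) weights, this gives
  gamma(k) - sum_i phi_i gamma(k-i) = c_k,
  c_k = sigma^2 * sum_{j=k..q} theta_j psi_{j-k}   (c_k = 0 for k > q),
using gamma(-m) = gamma(m).
Pure AR (q = 0): c_0 = sigma^2 = 2, c_k = 0 for k >= 1.
Equations for k = 0 and k = 1 (AR order 1):
  gamma(0) = phi_1 gamma(1) + c_0
  gamma(1) = phi_1 gamma(0) + c_1
Substituting the second into the first: gamma(0) (1 - phi_1^2) = c_0 + phi_1 c_1, so
  gamma(0) = c_0 / (1 - phi_1^2) = 2 / (1 - (-0.775)^2) = 2 / 0.399375 = 5.007825.
  gamma(1) = phi_1 gamma(0) = (-0.775)(5.007825) = -3.881064.
Therefore gamma(1) = -3.8811 (to 4 decimal places).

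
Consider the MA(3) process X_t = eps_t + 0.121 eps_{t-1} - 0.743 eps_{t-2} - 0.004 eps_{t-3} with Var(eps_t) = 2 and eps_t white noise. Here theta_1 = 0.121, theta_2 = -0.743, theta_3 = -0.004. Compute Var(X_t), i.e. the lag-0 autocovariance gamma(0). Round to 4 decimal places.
\gamma(0) = 3.1334

For an MA(q) process X_t = eps_t + sum_i theta_i eps_{t-i} with
Var(eps_t) = sigma^2, the variance is
  gamma(0) = sigma^2 * (1 + sum_i theta_i^2).
  sum_i theta_i^2 = (0.121)^2 + (-0.743)^2 + (-0.004)^2 = 0.014641 + 0.552049 + 0.000016 = 0.566706.
  gamma(0) = 2 * (1 + 0.566706) = 2 * 1.566706 = 3.133412, which rounds to 3.1334.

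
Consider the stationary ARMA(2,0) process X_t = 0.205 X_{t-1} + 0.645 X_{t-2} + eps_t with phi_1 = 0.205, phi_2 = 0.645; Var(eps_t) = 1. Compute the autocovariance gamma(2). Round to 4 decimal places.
\gamma(2) = 1.9612

Multiply the model equation by X_{t-k} and take expectations. With theta_0 = psi_0 = 1 and psi_j the MA(infinity) weights, this gives
  gamma(k) - sum_i phi_i gamma(k-i) = c_k,
  c_k = sigma^2 * sum_{j=k..q} theta_j psi_{j-k}   (c_k = 0 for k > q),
using gamma(-m) = gamma(m).
Pure AR (q = 0): c_0 = sigma^2 = 1, c_k = 0 for k >= 1.
Equations for k = 0, 1, 2 (AR order 2, c_2 = 0):
  (E0) gamma(0) = phi_1 gamma(1) + phi_2 gamma(2) + c_0
  (E1) gamma(1) = phi_1 gamma(0) + phi_2 gamma(1) + c_1
  (E2) gamma(2) = phi_1 gamma(1) + phi_2 gamma(0)
From (E1): gamma(1) = A gamma(0) + B with
  A = phi_1 / (1 - phi_2) = 0.205 / 0.355 = 0.577465,   B = c_1 / (1 - phi_2) = 0 / 0.355 = 0.
Insert (E2) into (E0): gamma(0) (1 - phi_2^2) = phi_1 (1 + phi_2) gamma(1) + c_0.
  phi_1 (1 + phi_2) = (0.205)(1.645) = 0.337225,   1 - phi_2^2 = 0.583975.
Replace gamma(1) by A gamma(0) + B and collect gamma(0):
  gamma(0) [0.583975 - (0.337225)(0.577465)] = c_0 = 1
  gamma(0) * 0.389239 = 1
  gamma(0) = 1 / 0.389239 = 2.569113.
  gamma(1) = A gamma(0) = (0.577465)(2.569113) = 1.483572.
  gamma(2) = phi_1 gamma(1) + phi_2 gamma(0) = (0.205)(1.483572) + (0.645)(2.569113) = 1.96121.
Therefore gamma(2) = 1.9612 (to 4 decimal places).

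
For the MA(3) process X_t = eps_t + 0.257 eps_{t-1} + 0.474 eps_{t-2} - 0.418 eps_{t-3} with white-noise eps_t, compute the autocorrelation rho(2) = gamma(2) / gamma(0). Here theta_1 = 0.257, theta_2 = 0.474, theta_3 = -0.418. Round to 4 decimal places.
\rho(2) = 0.2501

For an MA(q) process with theta_0 = 1, the autocovariance is
  gamma(k) = sigma^2 * sum_{i=0..q-k} theta_i * theta_{i+k},
and rho(k) = gamma(k) / gamma(0). Sigma^2 cancels.
  numerator   = (1)*(0.474) + (0.257)*(-0.418) = 0.366574.
  denominator = (1)^2 + (0.257)^2 + (0.474)^2 + (-0.418)^2 = 1.465449.
  rho(2) = 0.366574 / 1.465449 = 0.2501.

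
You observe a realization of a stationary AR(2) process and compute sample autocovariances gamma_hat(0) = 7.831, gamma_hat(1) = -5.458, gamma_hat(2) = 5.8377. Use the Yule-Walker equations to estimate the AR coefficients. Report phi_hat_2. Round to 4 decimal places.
\hat\phi_{2} = 0.5050

The Yule-Walker equations for an AR(p) process read, in matrix form,
  Gamma_p phi = r_p,   with   (Gamma_p)_{ij} = gamma(|i - j|),
                       (r_p)_i = gamma(i),   i,j = 1..p.
Substitute the sample gammas (Toeplitz matrix and right-hand side of size 2):
  Gamma_p = [[7.831, -5.458], [-5.458, 7.831]]
  r_p     = [-5.458, 5.8377]
Written out:
  7.831 phi_1 - 5.458 phi_2 = -5.458
  -5.458 phi_1 + 7.831 phi_2 = 5.8377
Solve by Cramer's rule:
  det = gamma(0)^2 - gamma(1)^2 = (7.831)^2 - (-5.458)^2 = 61.324561 - 29.789764 = 31.534797
  phi_hat_1 = [gamma(1) gamma(0) - gamma(1) gamma(2)] / det = [(-5.458)(7.831) - (-5.458)(5.8377)] / 31.534797 = -10.8794314 / 31.534797 = -0.345
  phi_hat_2 = [gamma(0) gamma(2) - gamma(1)^2] / det = [(7.831)(5.8377) - (-5.458)^2] / 31.534797 = 15.9252647 / 31.534797 = 0.505
So phi_hat = [-0.3450, 0.5050].
Therefore phi_hat_2 = 0.5050.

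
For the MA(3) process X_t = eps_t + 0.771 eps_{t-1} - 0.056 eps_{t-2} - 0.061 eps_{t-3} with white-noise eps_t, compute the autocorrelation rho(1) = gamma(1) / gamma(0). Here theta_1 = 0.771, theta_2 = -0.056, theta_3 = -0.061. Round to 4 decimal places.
\rho(1) = 0.4567

For an MA(q) process with theta_0 = 1, the autocovariance is
  gamma(k) = sigma^2 * sum_{i=0..q-k} theta_i * theta_{i+k},
and rho(k) = gamma(k) / gamma(0). Sigma^2 cancels.
  numerator   = (1)*(0.771) + (0.771)*(-0.056) + (-0.056)*(-0.061) = 0.73124.
  denominator = (1)^2 + (0.771)^2 + (-0.056)^2 + (-0.061)^2 = 1.601298.
  rho(1) = 0.73124 / 1.601298 = 0.4567.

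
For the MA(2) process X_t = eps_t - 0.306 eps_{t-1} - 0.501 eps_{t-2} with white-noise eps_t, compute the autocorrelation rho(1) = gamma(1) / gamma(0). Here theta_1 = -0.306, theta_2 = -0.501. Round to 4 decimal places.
\rho(1) = -0.1136

For an MA(q) process with theta_0 = 1, the autocovariance is
  gamma(k) = sigma^2 * sum_{i=0..q-k} theta_i * theta_{i+k},
and rho(k) = gamma(k) / gamma(0). Sigma^2 cancels.
  numerator   = (1)*(-0.306) + (-0.306)*(-0.501) = -0.152694.
  denominator = (1)^2 + (-0.306)^2 + (-0.501)^2 = 1.344637.
  rho(1) = -0.152694 / 1.344637 = -0.1136.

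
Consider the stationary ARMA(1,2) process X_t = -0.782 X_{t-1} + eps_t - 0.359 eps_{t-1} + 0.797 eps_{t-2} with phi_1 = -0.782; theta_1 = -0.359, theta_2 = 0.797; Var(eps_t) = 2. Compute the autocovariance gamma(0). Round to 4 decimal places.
\gamma(0) = 19.2950

Multiply the model equation by X_{t-k} and take expectations. With theta_0 = psi_0 = 1 and psi_j the MA(infinity) weights, this gives
  gamma(k) - sum_i phi_i gamma(k-i) = c_k,
  c_k = sigma^2 * sum_{j=k..q} theta_j psi_{j-k}   (c_k = 0 for k > q),
using gamma(-m) = gamma(m).
psi-weights needed (psi_j = theta_j + sum_i phi_i psi_{j-i}):
  psi_1 = theta_1 + phi_1 = -0.359 + (-0.782) = -1.141
  psi_2 = theta_2 + phi_1 psi_1 = 0.797 + (-0.782)(-1.141) = 1.689262
Right-hand sides:
  c_0 = sigma^2 (1 + theta_1 psi_1 + theta_2 psi_2) = 2 * (1 + (-0.359)(-1.141) + (0.797)(1.689262)) = 2 * 2.755961 = 5.511922
  c_1 = sigma^2 (theta_1 + theta_2 psi_1) = 2 * (-0.359 + (0.797)(-1.141)) = -2.536754
  c_2 = sigma^2 theta_2 = 2 * (0.797) = 1.594
Equations for k = 0 and k = 1 (AR order 1):
  gamma(0) = phi_1 gamma(1) + c_0
  gamma(1) = phi_1 gamma(0) + c_1
Substituting the second into the first: gamma(0) (1 - phi_1^2) = c_0 + phi_1 c_1, so
  gamma(0) = (c_0 + phi_1 c_1) / (1 - phi_1^2) = (5.511922 + (-0.782)(-2.536754)) / (1 - (-0.782)^2) = 7.495663 / 0.388476 = 19.295048.
Therefore gamma(0) = 19.2950 (to 4 decimal places).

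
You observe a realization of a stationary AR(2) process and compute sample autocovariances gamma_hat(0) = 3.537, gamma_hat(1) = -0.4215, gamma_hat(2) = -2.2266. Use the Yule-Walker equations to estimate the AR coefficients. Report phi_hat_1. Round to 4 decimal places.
\hat\phi_{1} = -0.1970

The Yule-Walker equations for an AR(p) process read, in matrix form,
  Gamma_p phi = r_p,   with   (Gamma_p)_{ij} = gamma(|i - j|),
                       (r_p)_i = gamma(i),   i,j = 1..p.
Substitute the sample gammas (Toeplitz matrix and right-hand side of size 2):
  Gamma_p = [[3.537, -0.4215], [-0.4215, 3.537]]
  r_p     = [-0.4215, -2.2266]
Written out:
  3.537 phi_1 - 0.4215 phi_2 = -0.4215
  -0.4215 phi_1 + 3.537 phi_2 = -2.2266
Solve by Cramer's rule:
  det = gamma(0)^2 - gamma(1)^2 = (3.537)^2 - (-0.4215)^2 = 12.510369 - 0.17766225 = 12.33270675
  phi_hat_1 = [gamma(1) gamma(0) - gamma(1) gamma(2)] / det = [(-0.4215)(3.537) - (-0.4215)(-2.2266)] / 12.33270675 = -2.4293574 / 12.33270675 = -0.197
  phi_hat_2 = [gamma(0) gamma(2) - gamma(1)^2] / det = [(3.537)(-2.2266) - (-0.4215)^2] / 12.33270675 = -8.05314645 / 12.33270675 = -0.653
So phi_hat = [-0.1970, -0.6530].
Therefore phi_hat_1 = -0.1970.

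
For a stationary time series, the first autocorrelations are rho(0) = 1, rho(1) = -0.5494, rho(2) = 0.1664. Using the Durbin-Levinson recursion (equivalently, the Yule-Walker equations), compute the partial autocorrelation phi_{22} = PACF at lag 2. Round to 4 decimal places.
\phi_{22} = -0.1940

The PACF at lag k is phi_{kk}, the last component of the solution
to the Yule-Walker system G_k phi = r_k where
  (G_k)_{ij} = rho(|i - j|), (r_k)_i = rho(i), i,j = 1..k.
Equivalently, Durbin-Levinson gives phi_{kk} iteratively:
  phi_{11} = rho(1)
  phi_{kk} = [rho(k) - sum_{j=1..k-1} phi_{k-1,j} rho(k-j)]
            / [1 - sum_{j=1..k-1} phi_{k-1,j} rho(j)],
  phi_{k,j} = phi_{k-1,j} - phi_{kk} phi_{k-1,k-j},  j = 1..k-1.
Step k = 1:
  phi_11 = rho(1) = -0.5494.
Step k = 2:
  phi_22 = [rho(2) - phi_11 rho(1)] / [1 - phi_11 rho(1)] = [0.1664 - (-0.5494)(-0.5494)] / [1 - (-0.5494)(-0.5494)]
         = -0.13544036 / 0.69815964 = -0.194.
Therefore phi_{22} = -0.1940.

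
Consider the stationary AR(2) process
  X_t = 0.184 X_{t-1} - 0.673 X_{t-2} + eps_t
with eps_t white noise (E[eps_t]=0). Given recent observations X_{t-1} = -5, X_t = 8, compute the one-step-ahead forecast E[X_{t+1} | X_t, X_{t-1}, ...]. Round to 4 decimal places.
E[X_{t+1} \mid \mathcal F_t] = 4.8370

For an AR(p) model X_t = c + sum_i phi_i X_{t-i} + eps_t, the
one-step-ahead conditional mean is
  E[X_{t+1} | X_t, ...] = c + sum_i phi_i X_{t+1-i}.
Substitute known values:
  E[X_{t+1} | ...] = (0.184) * (8) + (-0.673) * (-5)
                   = 4.8370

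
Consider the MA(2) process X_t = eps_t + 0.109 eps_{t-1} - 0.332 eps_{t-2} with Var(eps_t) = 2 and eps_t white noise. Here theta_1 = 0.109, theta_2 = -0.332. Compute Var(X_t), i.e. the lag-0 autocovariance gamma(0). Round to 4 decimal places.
\gamma(0) = 2.2442

For an MA(q) process X_t = eps_t + sum_i theta_i eps_{t-i} with
Var(eps_t) = sigma^2, the variance is
  gamma(0) = sigma^2 * (1 + sum_i theta_i^2).
  sum_i theta_i^2 = (0.109)^2 + (-0.332)^2 = 0.011881 + 0.110224 = 0.122105.
  gamma(0) = 2 * (1 + 0.122105) = 2 * 1.122105 = 2.24421, which rounds to 2.2442.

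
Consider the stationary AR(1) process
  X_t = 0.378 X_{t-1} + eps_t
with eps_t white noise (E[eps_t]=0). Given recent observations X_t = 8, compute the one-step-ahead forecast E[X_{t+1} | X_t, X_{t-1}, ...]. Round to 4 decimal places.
E[X_{t+1} \mid \mathcal F_t] = 3.0240

For an AR(p) model X_t = c + sum_i phi_i X_{t-i} + eps_t, the
one-step-ahead conditional mean is
  E[X_{t+1} | X_t, ...] = c + sum_i phi_i X_{t+1-i}.
Substitute known values:
  E[X_{t+1} | ...] = (0.378) * (8)
                   = 3.0240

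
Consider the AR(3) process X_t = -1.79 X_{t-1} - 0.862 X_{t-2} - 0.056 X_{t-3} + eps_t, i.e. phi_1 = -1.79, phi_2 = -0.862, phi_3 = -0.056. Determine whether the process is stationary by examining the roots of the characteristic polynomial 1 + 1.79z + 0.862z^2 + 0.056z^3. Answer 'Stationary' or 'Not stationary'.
\text{Stationary}

The AR(p) characteristic polynomial is P(z) = 1 + 1.79z + 0.862z^2 + 0.056z^3.
Stationarity requires all roots to lie outside the unit circle, i.e. |z| > 1 for every root.
Degree 3: look for a simple real root z0 first, then factor out (1 - z/z0) and solve the remaining quadratic.
Testing z0 = -1.25: P(-1.25) = 1 + (1.79)(-1.25) + (0.862)(-1.25)^2 + (0.056)(-1.25)^3
  = 1 + (-2.2375) + (1.346875) + (-0.109375) = 0.  So z_0 = -1.25 is a root, |z_0| = 1.25.
Divide out the factor (1 + 0.8 z) = (1 - z/z0) (since 1/z0 = -0.8):
  P(z) = (1 + 0.8 z)(1 + (0.99) z + (0.07) z^2)
  [check: z-coef 0.99 - (-0.8) = 1.79; z^2-coef 0.07 - (-0.8)(0.99) = 0.862; z^3-coef -(-0.8)(0.07) = 0.056.]
Remaining roots from the quadratic factor 1 + (0.99) z + (0.07) z^2:
  Set 1 + (0.99) z + (0.07) z^2 = 0, i.e. a z^2 + b z + c = 0 with a = 0.07, b = 0.99, c = 1.
  Discriminant D = b^2 - 4ac = (0.99)^2 - 4*(0.07)*1 = 0.9801 - (0.28) = 0.7001.
  D >= 0, so the roots are real: z = (-b +/- sqrt(D)) / (2a) = (-0.99 +/- 0.83672) / (0.14).
    z_1 = (-0.99 + 0.83672) / (0.14) = -1.0949,   |z_1| = 1.0949.
    z_2 = (-0.99 - 0.83672) / (0.14) = -13.048,   |z_2| = 13.048.
Moduli of all roots: 1.2500, 1.0949, 13.0480.
All moduli strictly greater than 1? Yes.
Verdict: Stationary.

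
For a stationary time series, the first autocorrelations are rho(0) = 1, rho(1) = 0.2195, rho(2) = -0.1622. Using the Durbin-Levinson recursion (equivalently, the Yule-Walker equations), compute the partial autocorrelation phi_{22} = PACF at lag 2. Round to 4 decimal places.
\phi_{22} = -0.2210

The PACF at lag k is phi_{kk}, the last component of the solution
to the Yule-Walker system G_k phi = r_k where
  (G_k)_{ij} = rho(|i - j|), (r_k)_i = rho(i), i,j = 1..k.
Equivalently, Durbin-Levinson gives phi_{kk} iteratively:
  phi_{11} = rho(1)
  phi_{kk} = [rho(k) - sum_{j=1..k-1} phi_{k-1,j} rho(k-j)]
            / [1 - sum_{j=1..k-1} phi_{k-1,j} rho(j)],
  phi_{k,j} = phi_{k-1,j} - phi_{kk} phi_{k-1,k-j},  j = 1..k-1.
Step k = 1:
  phi_11 = rho(1) = 0.2195.
Step k = 2:
  phi_22 = [rho(2) - phi_11 rho(1)] / [1 - phi_11 rho(1)] = [-0.1622 - (0.2195)(0.2195)] / [1 - (0.2195)(0.2195)]
         = -0.21038025 / 0.95181975 = -0.221.
Therefore phi_{22} = -0.2210.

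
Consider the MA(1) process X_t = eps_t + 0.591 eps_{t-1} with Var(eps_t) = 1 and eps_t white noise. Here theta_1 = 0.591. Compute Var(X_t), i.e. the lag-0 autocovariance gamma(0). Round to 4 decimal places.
\gamma(0) = 1.3493

For an MA(q) process X_t = eps_t + sum_i theta_i eps_{t-i} with
Var(eps_t) = sigma^2, the variance is
  gamma(0) = sigma^2 * (1 + sum_i theta_i^2).
  sum_i theta_i^2 = (0.591)^2 = 0.349281.
  gamma(0) = 1 * (1 + 0.349281) = 1 * 1.349281 = 1.349281, which rounds to 1.3493.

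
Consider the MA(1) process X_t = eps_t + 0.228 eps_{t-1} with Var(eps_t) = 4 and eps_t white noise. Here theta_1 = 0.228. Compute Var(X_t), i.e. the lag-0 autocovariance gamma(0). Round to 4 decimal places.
\gamma(0) = 4.2079

For an MA(q) process X_t = eps_t + sum_i theta_i eps_{t-i} with
Var(eps_t) = sigma^2, the variance is
  gamma(0) = sigma^2 * (1 + sum_i theta_i^2).
  sum_i theta_i^2 = (0.228)^2 = 0.051984.
  gamma(0) = 4 * (1 + 0.051984) = 4 * 1.051984 = 4.207936, which rounds to 4.2079.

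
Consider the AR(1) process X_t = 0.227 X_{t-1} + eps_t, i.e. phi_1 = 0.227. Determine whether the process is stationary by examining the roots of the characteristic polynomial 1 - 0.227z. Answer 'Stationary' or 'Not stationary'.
\text{Stationary}

The AR(p) characteristic polynomial is P(z) = 1 - 0.227z.
Stationarity requires all roots to lie outside the unit circle, i.e. |z| > 1 for every root.
This is linear in z: 1 + (-0.227) z = 0  =>  z = -1/(-0.227) = 4.405286,  |z| = 4.405286.
Moduli of all roots: 4.4053.
All moduli strictly greater than 1? Yes.
Verdict: Stationary.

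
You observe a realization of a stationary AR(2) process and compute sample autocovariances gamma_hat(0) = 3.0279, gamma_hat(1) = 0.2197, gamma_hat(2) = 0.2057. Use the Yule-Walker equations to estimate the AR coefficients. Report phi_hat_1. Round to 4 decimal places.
\hat\phi_{1} = 0.0680

The Yule-Walker equations for an AR(p) process read, in matrix form,
  Gamma_p phi = r_p,   with   (Gamma_p)_{ij} = gamma(|i - j|),
                       (r_p)_i = gamma(i),   i,j = 1..p.
Substitute the sample gammas (Toeplitz matrix and right-hand side of size 2):
  Gamma_p = [[3.0279, 0.2197], [0.2197, 3.0279]]
  r_p     = [0.2197, 0.2057]
Written out:
  3.0279 phi_1 + 0.2197 phi_2 = 0.2197
  0.2197 phi_1 + 3.0279 phi_2 = 0.2057
Solve by Cramer's rule:
  det = gamma(0)^2 - gamma(1)^2 = (3.0279)^2 - (0.2197)^2 = 9.16817841 - 0.04826809 = 9.11991032
  phi_hat_1 = [gamma(1) gamma(0) - gamma(1) gamma(2)] / det = [(0.2197)(3.0279) - (0.2197)(0.2057)] / 9.11991032 = 0.62003734 / 9.11991032 = 0.068
  phi_hat_2 = [gamma(0) gamma(2) - gamma(1)^2] / det = [(3.0279)(0.2057) - (0.2197)^2] / 9.11991032 = 0.57457094 / 9.11991032 = 0.063
So phi_hat = [0.0680, 0.0630].
Therefore phi_hat_1 = 0.0680.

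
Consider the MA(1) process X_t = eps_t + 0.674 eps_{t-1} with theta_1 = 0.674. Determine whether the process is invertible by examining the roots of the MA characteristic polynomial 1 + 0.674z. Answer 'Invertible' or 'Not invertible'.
\text{Invertible}

The MA(q) characteristic polynomial is P(z) = 1 + 0.674z.
Invertibility requires all roots to lie outside the unit circle, i.e. |z| > 1 for every root.
This is linear in z: 1 + (0.674) z = 0  =>  z = -1/(0.674) = -1.48368,  |z| = 1.48368.
Moduli of all roots: 1.4837.
All moduli strictly greater than 1? Yes.
Verdict: Invertible.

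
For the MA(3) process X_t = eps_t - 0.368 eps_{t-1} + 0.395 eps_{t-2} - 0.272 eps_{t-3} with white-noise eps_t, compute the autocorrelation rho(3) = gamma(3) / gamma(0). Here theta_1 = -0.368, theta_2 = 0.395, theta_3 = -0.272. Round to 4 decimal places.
\rho(3) = -0.1992

For an MA(q) process with theta_0 = 1, the autocovariance is
  gamma(k) = sigma^2 * sum_{i=0..q-k} theta_i * theta_{i+k},
and rho(k) = gamma(k) / gamma(0). Sigma^2 cancels.
  numerator   = (1)*(-0.272) = -0.272.
  denominator = (1)^2 + (-0.368)^2 + (0.395)^2 + (-0.272)^2 = 1.365433.
  rho(3) = -0.272 / 1.365433 = -0.1992.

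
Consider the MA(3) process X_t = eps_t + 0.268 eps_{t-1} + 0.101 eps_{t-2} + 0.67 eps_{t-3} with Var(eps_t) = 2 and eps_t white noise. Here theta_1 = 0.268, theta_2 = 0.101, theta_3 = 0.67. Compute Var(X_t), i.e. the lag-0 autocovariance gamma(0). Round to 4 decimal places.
\gamma(0) = 3.0619

For an MA(q) process X_t = eps_t + sum_i theta_i eps_{t-i} with
Var(eps_t) = sigma^2, the variance is
  gamma(0) = sigma^2 * (1 + sum_i theta_i^2).
  sum_i theta_i^2 = (0.268)^2 + (0.101)^2 + (0.67)^2 = 0.071824 + 0.010201 + 0.4489 = 0.530925.
  gamma(0) = 2 * (1 + 0.530925) = 2 * 1.530925 = 3.06185, which rounds to 3.0619.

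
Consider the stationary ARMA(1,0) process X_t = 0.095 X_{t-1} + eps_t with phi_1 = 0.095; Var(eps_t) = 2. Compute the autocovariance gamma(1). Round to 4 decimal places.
\gamma(1) = 0.1917

Multiply the model equation by X_{t-k} and take expectations. With theta_0 = psi_0 = 1 and psi_j the MA(infinity) weights, this gives
  gamma(k) - sum_i phi_i gamma(k-i) = c_k,
  c_k = sigma^2 * sum_{j=k..q} theta_j psi_{j-k}   (c_k = 0 for k > q),
using gamma(-m) = gamma(m).
Pure AR (q = 0): c_0 = sigma^2 = 2, c_k = 0 for k >= 1.
Equations for k = 0 and k = 1 (AR order 1):
  gamma(0) = phi_1 gamma(1) + c_0
  gamma(1) = phi_1 gamma(0) + c_1
Substituting the second into the first: gamma(0) (1 - phi_1^2) = c_0 + phi_1 c_1, so
  gamma(0) = c_0 / (1 - phi_1^2) = 2 / (1 - (0.095)^2) = 2 / 0.990975 = 2.018214.
  gamma(1) = phi_1 gamma(0) = (0.095)(2.018214) = 0.19173.
Therefore gamma(1) = 0.1917 (to 4 decimal places).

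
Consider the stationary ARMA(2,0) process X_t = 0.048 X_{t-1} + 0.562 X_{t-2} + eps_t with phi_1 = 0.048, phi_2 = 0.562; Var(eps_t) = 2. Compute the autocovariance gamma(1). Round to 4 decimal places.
\gamma(1) = 0.3243

Multiply the model equation by X_{t-k} and take expectations. With theta_0 = psi_0 = 1 and psi_j the MA(infinity) weights, this gives
  gamma(k) - sum_i phi_i gamma(k-i) = c_k,
  c_k = sigma^2 * sum_{j=k..q} theta_j psi_{j-k}   (c_k = 0 for k > q),
using gamma(-m) = gamma(m).
Pure AR (q = 0): c_0 = sigma^2 = 2, c_k = 0 for k >= 1.
Equations for k = 0, 1, 2 (AR order 2, c_2 = 0):
  (E0) gamma(0) = phi_1 gamma(1) + phi_2 gamma(2) + c_0
  (E1) gamma(1) = phi_1 gamma(0) + phi_2 gamma(1) + c_1
  (E2) gamma(2) = phi_1 gamma(1) + phi_2 gamma(0)
From (E1): gamma(1) = A gamma(0) + B with
  A = phi_1 / (1 - phi_2) = 0.048 / 0.438 = 0.109589,   B = c_1 / (1 - phi_2) = 0 / 0.438 = 0.
Insert (E2) into (E0): gamma(0) (1 - phi_2^2) = phi_1 (1 + phi_2) gamma(1) + c_0.
  phi_1 (1 + phi_2) = (0.048)(1.562) = 0.074976,   1 - phi_2^2 = 0.684156.
Replace gamma(1) by A gamma(0) + B and collect gamma(0):
  gamma(0) [0.684156 - (0.074976)(0.109589)] = c_0 = 2
  gamma(0) * 0.675939 = 2
  gamma(0) = 2 / 0.675939 = 2.958845.
  gamma(1) = A gamma(0) = (0.109589)(2.958845) = 0.324257.
Therefore gamma(1) = 0.3243 (to 4 decimal places).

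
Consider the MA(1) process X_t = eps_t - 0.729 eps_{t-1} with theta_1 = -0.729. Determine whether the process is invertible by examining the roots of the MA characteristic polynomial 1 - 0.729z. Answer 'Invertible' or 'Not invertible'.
\text{Invertible}

The MA(q) characteristic polynomial is P(z) = 1 - 0.729z.
Invertibility requires all roots to lie outside the unit circle, i.e. |z| > 1 for every root.
This is linear in z: 1 + (-0.729) z = 0  =>  z = -1/(-0.729) = 1.371742,  |z| = 1.371742.
Moduli of all roots: 1.3717.
All moduli strictly greater than 1? Yes.
Verdict: Invertible.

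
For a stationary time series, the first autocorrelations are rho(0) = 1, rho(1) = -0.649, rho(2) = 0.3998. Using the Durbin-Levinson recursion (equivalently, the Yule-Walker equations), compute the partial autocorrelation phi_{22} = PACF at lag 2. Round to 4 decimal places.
\phi_{22} = -0.0370

The PACF at lag k is phi_{kk}, the last component of the solution
to the Yule-Walker system G_k phi = r_k where
  (G_k)_{ij} = rho(|i - j|), (r_k)_i = rho(i), i,j = 1..k.
Equivalently, Durbin-Levinson gives phi_{kk} iteratively:
  phi_{11} = rho(1)
  phi_{kk} = [rho(k) - sum_{j=1..k-1} phi_{k-1,j} rho(k-j)]
            / [1 - sum_{j=1..k-1} phi_{k-1,j} rho(j)],
  phi_{k,j} = phi_{k-1,j} - phi_{kk} phi_{k-1,k-j},  j = 1..k-1.
Step k = 1:
  phi_11 = rho(1) = -0.649.
Step k = 2:
  phi_22 = [rho(2) - phi_11 rho(1)] / [1 - phi_11 rho(1)] = [0.3998 - (-0.649)(-0.649)] / [1 - (-0.649)(-0.649)]
         = -0.021401 / 0.578799 = -0.037.
Therefore phi_{22} = -0.0370.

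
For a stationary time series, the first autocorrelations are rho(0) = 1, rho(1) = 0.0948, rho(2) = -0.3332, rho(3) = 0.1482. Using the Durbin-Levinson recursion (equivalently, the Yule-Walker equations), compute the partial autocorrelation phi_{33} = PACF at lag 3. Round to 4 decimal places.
\phi_{33} = 0.2560

The PACF at lag k is phi_{kk}, the last component of the solution
to the Yule-Walker system G_k phi = r_k where
  (G_k)_{ij} = rho(|i - j|), (r_k)_i = rho(i), i,j = 1..k.
Equivalently, Durbin-Levinson gives phi_{kk} iteratively:
  phi_{11} = rho(1)
  phi_{kk} = [rho(k) - sum_{j=1..k-1} phi_{k-1,j} rho(k-j)]
            / [1 - sum_{j=1..k-1} phi_{k-1,j} rho(j)],
  phi_{k,j} = phi_{k-1,j} - phi_{kk} phi_{k-1,k-j},  j = 1..k-1.
Step k = 1:
  phi_11 = rho(1) = 0.0948.
Step k = 2:
  phi_22 = [rho(2) - phi_11 rho(1)] / [1 - phi_11 rho(1)] = [-0.3332 - (0.0948)(0.0948)] / [1 - (0.0948)(0.0948)]
         = -0.34218704 / 0.99101296 = -0.34529.
  Update: phi_21 = phi_11 - phi_22 phi_11 = 0.0948 - (-0.34529)(0.0948) = 0.127534.
Step k = 3:
  phi_33 = [rho(3) - phi_21 rho(2) - phi_22 rho(1)] / [1 - phi_21 rho(1) - phi_22 rho(2)]
    numerator   = 0.1482 - (0.127534)(-0.3332) - (-0.34529)(0.0948) = 0.22342767
    denominator = 1 - (0.127534)(0.0948) - (-0.34529)(-0.3332) = 0.87285914
  phi_33 = 0.22342767 / 0.87285914 = 0.256.
Therefore phi_{33} = 0.2560.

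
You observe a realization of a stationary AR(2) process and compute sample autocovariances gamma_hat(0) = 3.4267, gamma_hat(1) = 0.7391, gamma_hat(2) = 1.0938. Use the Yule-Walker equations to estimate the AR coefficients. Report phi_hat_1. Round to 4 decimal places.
\hat\phi_{1} = 0.1540

The Yule-Walker equations for an AR(p) process read, in matrix form,
  Gamma_p phi = r_p,   with   (Gamma_p)_{ij} = gamma(|i - j|),
                       (r_p)_i = gamma(i),   i,j = 1..p.
Substitute the sample gammas (Toeplitz matrix and right-hand side of size 2):
  Gamma_p = [[3.4267, 0.7391], [0.7391, 3.4267]]
  r_p     = [0.7391, 1.0938]
Written out:
  3.4267 phi_1 + 0.7391 phi_2 = 0.7391
  0.7391 phi_1 + 3.4267 phi_2 = 1.0938
Solve by Cramer's rule:
  det = gamma(0)^2 - gamma(1)^2 = (3.4267)^2 - (0.7391)^2 = 11.74227289 - 0.54626881 = 11.19600408
  phi_hat_1 = [gamma(1) gamma(0) - gamma(1) gamma(2)] / det = [(0.7391)(3.4267) - (0.7391)(1.0938)] / 11.19600408 = 1.72424639 / 11.19600408 = 0.154
  phi_hat_2 = [gamma(0) gamma(2) - gamma(1)^2] / det = [(3.4267)(1.0938) - (0.7391)^2] / 11.19600408 = 3.20185565 / 11.19600408 = 0.286
So phi_hat = [0.1540, 0.2860].
Therefore phi_hat_1 = 0.1540.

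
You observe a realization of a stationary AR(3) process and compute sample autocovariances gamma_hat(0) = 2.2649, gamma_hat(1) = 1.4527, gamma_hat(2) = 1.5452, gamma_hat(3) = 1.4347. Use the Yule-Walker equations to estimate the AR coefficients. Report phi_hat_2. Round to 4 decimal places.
\hat\phi_{2} = 0.3840

The Yule-Walker equations for an AR(p) process read, in matrix form,
  Gamma_p phi = r_p,   with   (Gamma_p)_{ij} = gamma(|i - j|),
                       (r_p)_i = gamma(i),   i,j = 1..p.
Substitute the sample gammas (Toeplitz matrix and right-hand side of size 3):
  Gamma_p = [[2.2649, 1.4527, 1.5452], [1.4527, 2.2649, 1.4527], [1.5452, 1.4527, 2.2649]]
  r_p     = [1.4527, 1.5452, 1.4347]
Written out (R1..R3):
  (R1) 2.2649 phi_1 + 1.4527 phi_2 + 1.5452 phi_3 = 1.4527
  (R2) 1.4527 phi_1 + 2.2649 phi_2 + 1.4527 phi_3 = 1.5452
  (R3) 1.5452 phi_1 + 1.4527 phi_2 + 2.2649 phi_3 = 1.4347
Gaussian elimination:
  R2 <- R2 - (1.4527/2.2649) R1 = R2 - (0.641397) R1:  1.333143 phi_2 + 0.461613 phi_3 = 0.613443
  R3 <- R3 - (1.5452/2.2649) R1 = R3 - (0.682238) R1:  0.461613 phi_2 + 1.210706 phi_3 = 0.443613
  R3 <- R3 - (0.461613/1.333143) R2 = R3 - (0.34626) R2:  1.050868 phi_3 = 0.231203
Back-substitution:
  phi_hat_3 = 0.231203 / 1.050868 = 0.220011
  phi_hat_2 = (0.613443 - (0.461613)(0.220011)) / 1.333143 = 0.383967
  phi_hat_1 = (1.4527 - (1.4527)(0.383967) - (1.5452)(0.220011)) / 2.2649 = 0.245022
So phi_hat = [0.2450, 0.3840, 0.2200].
Therefore phi_hat_2 = 0.3840.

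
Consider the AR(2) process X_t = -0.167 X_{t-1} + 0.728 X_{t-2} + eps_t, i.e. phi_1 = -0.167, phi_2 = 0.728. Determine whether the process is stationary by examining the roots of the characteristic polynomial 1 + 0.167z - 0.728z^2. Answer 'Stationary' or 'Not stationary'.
\text{Stationary}

The AR(p) characteristic polynomial is P(z) = 1 + 0.167z - 0.728z^2.
Stationarity requires all roots to lie outside the unit circle, i.e. |z| > 1 for every root.
Set 1 + (0.167) z + (-0.728) z^2 = 0, i.e. a z^2 + b z + c = 0 with a = -0.728, b = 0.167, c = 1.
Discriminant D = b^2 - 4ac = (0.167)^2 - 4*(-0.728)*1 = 0.027889 - (-2.912) = 2.939889.
D >= 0, so the roots are real: z = (-b +/- sqrt(D)) / (2a) = (-0.167 +/- 1.71461) / (-1.456).
  z_1 = (-0.167 + 1.71461) / (-1.456) = -1.0629,   |z_1| = 1.0629.
  z_2 = (-0.167 - 1.71461) / (-1.456) = 1.2923,   |z_2| = 1.2923.
Moduli of all roots: 1.0629, 1.2923.
All moduli strictly greater than 1? Yes.
Verdict: Stationary.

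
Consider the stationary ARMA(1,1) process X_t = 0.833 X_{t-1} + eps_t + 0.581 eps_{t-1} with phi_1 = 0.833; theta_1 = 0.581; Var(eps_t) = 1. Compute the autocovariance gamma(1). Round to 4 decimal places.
\gamma(1) = 6.8548

Multiply the model equation by X_{t-k} and take expectations. With theta_0 = psi_0 = 1 and psi_j the MA(infinity) weights, this gives
  gamma(k) - sum_i phi_i gamma(k-i) = c_k,
  c_k = sigma^2 * sum_{j=k..q} theta_j psi_{j-k}   (c_k = 0 for k > q),
using gamma(-m) = gamma(m).
psi-weights needed (psi_j = theta_j + sum_i phi_i psi_{j-i}):
  psi_1 = theta_1 + phi_1 = 0.581 + (0.833) = 1.414
Right-hand sides:
  c_0 = sigma^2 (1 + theta_1 psi_1) = 1 * (1 + (0.581)(1.414)) = 1 * 1.821534 = 1.821534
  c_1 = sigma^2 theta_1 = 1 * (0.581) = 0.581
  c_2 = 0
Equations for k = 0 and k = 1 (AR order 1):
  gamma(0) = phi_1 gamma(1) + c_0
  gamma(1) = phi_1 gamma(0) + c_1
Substituting the second into the first: gamma(0) (1 - phi_1^2) = c_0 + phi_1 c_1, so
  gamma(0) = (c_0 + phi_1 c_1) / (1 - phi_1^2) = (1.821534 + (0.833)(0.581)) / (1 - (0.833)^2) = 2.305507 / 0.306111 = 7.531605.
  gamma(1) = phi_1 gamma(0) + c_1 = (0.833)(7.531605) + (0.581) = 6.854827.
Therefore gamma(1) = 6.8548 (to 4 decimal places).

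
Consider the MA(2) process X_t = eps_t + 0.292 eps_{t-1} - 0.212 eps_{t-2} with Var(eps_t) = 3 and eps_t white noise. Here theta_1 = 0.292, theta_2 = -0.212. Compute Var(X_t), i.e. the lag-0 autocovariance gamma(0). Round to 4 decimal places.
\gamma(0) = 3.3906

For an MA(q) process X_t = eps_t + sum_i theta_i eps_{t-i} with
Var(eps_t) = sigma^2, the variance is
  gamma(0) = sigma^2 * (1 + sum_i theta_i^2).
  sum_i theta_i^2 = (0.292)^2 + (-0.212)^2 = 0.085264 + 0.044944 = 0.130208.
  gamma(0) = 3 * (1 + 0.130208) = 3 * 1.130208 = 3.390624, which rounds to 3.3906.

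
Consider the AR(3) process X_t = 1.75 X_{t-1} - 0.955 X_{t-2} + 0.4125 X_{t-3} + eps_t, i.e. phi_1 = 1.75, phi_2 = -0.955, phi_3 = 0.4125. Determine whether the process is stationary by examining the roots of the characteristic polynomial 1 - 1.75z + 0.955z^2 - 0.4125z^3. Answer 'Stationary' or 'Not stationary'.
\text{Not stationary}

The AR(p) characteristic polynomial is P(z) = 1 - 1.75z + 0.955z^2 - 0.4125z^3.
Stationarity requires all roots to lie outside the unit circle, i.e. |z| > 1 for every root.
Degree 3: look for a simple real root z0 first, then factor out (1 - z/z0) and solve the remaining quadratic.
Testing z0 = 0.8: P(0.8) = 1 + (-1.75)(0.8) + (0.955)(0.8)^2 + (-0.4125)(0.8)^3
  = 1 + (-1.4) + (0.6112) + (-0.2112) = 0.  So z_0 = 0.8 is a root, |z_0| = 0.8.
Divide out the factor (1 - 1.25 z) = (1 - z/z0) (since 1/z0 = 1.25):
  P(z) = (1 - 1.25 z)(1 + (-0.5) z + (0.33) z^2)
  [check: z-coef -0.5 - (1.25) = -1.75; z^2-coef 0.33 - (1.25)(-0.5) = 0.955; z^3-coef -(1.25)(0.33) = -0.4125.]
Remaining roots from the quadratic factor 1 + (-0.5) z + (0.33) z^2:
  Set 1 + (-0.5) z + (0.33) z^2 = 0, i.e. a z^2 + b z + c = 0 with a = 0.33, b = -0.5, c = 1.
  Discriminant D = b^2 - 4ac = (-0.5)^2 - 4*(0.33)*1 = 0.25 - (1.32) = -1.07.
  D < 0, so the roots are the complex-conjugate pair z = (-b +/- i sqrt(-D)) / (2a) = 0.7576 +/- 1.5673i.
  For a conjugate pair |z|^2 = z * conj(z) = (product of roots) = c/a = 1/(0.33) = 3.030303, so |z| = sqrt(3.030303) = 1.7408 for both roots.
Moduli of all roots: 0.8000, 1.7408, 1.7408.
All moduli strictly greater than 1? No.
Verdict: Not stationary.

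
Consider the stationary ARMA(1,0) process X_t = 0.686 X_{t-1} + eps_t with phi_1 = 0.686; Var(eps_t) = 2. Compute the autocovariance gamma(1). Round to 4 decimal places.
\gamma(1) = 2.5916

Multiply the model equation by X_{t-k} and take expectations. With theta_0 = psi_0 = 1 and psi_j the MA(infinity) weights, this gives
  gamma(k) - sum_i phi_i gamma(k-i) = c_k,
  c_k = sigma^2 * sum_{j=k..q} theta_j psi_{j-k}   (c_k = 0 for k > q),
using gamma(-m) = gamma(m).
Pure AR (q = 0): c_0 = sigma^2 = 2, c_k = 0 for k >= 1.
Equations for k = 0 and k = 1 (AR order 1):
  gamma(0) = phi_1 gamma(1) + c_0
  gamma(1) = phi_1 gamma(0) + c_1
Substituting the second into the first: gamma(0) (1 - phi_1^2) = c_0 + phi_1 c_1, so
  gamma(0) = c_0 / (1 - phi_1^2) = 2 / (1 - (0.686)^2) = 2 / 0.529404 = 3.777833.
  gamma(1) = phi_1 gamma(0) = (0.686)(3.777833) = 2.591594.
Therefore gamma(1) = 2.5916 (to 4 decimal places).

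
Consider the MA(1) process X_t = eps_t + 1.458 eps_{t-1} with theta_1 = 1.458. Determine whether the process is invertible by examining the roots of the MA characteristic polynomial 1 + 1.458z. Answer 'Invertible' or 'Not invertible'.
\text{Not invertible}

The MA(q) characteristic polynomial is P(z) = 1 + 1.458z.
Invertibility requires all roots to lie outside the unit circle, i.e. |z| > 1 for every root.
This is linear in z: 1 + (1.458) z = 0  =>  z = -1/(1.458) = -0.685871,  |z| = 0.685871.
Moduli of all roots: 0.6859.
All moduli strictly greater than 1? No.
Verdict: Not invertible.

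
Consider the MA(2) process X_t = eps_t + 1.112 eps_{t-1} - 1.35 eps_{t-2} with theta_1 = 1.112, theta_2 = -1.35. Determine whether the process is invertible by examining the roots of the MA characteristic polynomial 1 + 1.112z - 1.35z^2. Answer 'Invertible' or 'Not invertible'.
\text{Not invertible}

The MA(q) characteristic polynomial is P(z) = 1 + 1.112z - 1.35z^2.
Invertibility requires all roots to lie outside the unit circle, i.e. |z| > 1 for every root.
Set 1 + (1.112) z + (-1.35) z^2 = 0, i.e. a z^2 + b z + c = 0 with a = -1.35, b = 1.112, c = 1.
Discriminant D = b^2 - 4ac = (1.112)^2 - 4*(-1.35)*1 = 1.236544 - (-5.4) = 6.636544.
D >= 0, so the roots are real: z = (-b +/- sqrt(D)) / (2a) = (-1.112 +/- 2.576149) / (-2.7).
  z_1 = (-1.112 + 2.576149) / (-2.7) = -0.5423,   |z_1| = 0.5423.
  z_2 = (-1.112 - 2.576149) / (-2.7) = 1.366,   |z_2| = 1.366.
Moduli of all roots: 0.5423, 1.3660.
All moduli strictly greater than 1? No.
Verdict: Not invertible.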